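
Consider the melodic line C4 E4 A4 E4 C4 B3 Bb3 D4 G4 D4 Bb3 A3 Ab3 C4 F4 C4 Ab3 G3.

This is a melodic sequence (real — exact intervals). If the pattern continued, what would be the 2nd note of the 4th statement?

Bb3

The unit is 6 notes. Position-2 pitches of the 3 shown cells: E4, D4, C4.
From C4, down a 2nd gives Bb3.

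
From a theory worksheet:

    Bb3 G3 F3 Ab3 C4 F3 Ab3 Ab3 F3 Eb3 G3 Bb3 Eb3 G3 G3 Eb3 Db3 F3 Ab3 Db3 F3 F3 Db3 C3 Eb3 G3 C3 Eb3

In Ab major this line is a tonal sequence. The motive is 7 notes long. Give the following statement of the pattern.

Eb3 C3 Bb2 Db3 F3 Bb2 Db3

The 7-note cells begin on Bb3, Ab3, G3, F3 — each down a 2nd from the last.
From Eb3 the diatonic shape gives Eb3 C3 Bb2 Db3 F3 Bb2 Db3.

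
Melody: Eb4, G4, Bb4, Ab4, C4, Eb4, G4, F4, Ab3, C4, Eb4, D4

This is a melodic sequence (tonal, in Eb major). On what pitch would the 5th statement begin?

With a 4-note motive the entries are Eb4, C4, Ab3, each down a 3rd from the previous.
Extending the heads down a 3rd: F3 → D3.

D3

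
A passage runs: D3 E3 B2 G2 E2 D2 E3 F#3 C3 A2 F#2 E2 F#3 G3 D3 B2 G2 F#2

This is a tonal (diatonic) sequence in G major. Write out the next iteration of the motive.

G3 A3 E3 C3 A2 G2

The 6-note cells begin on D3, E3, F#3 — each up a 2nd from the last.
So cell 4 is G3 A3 E3 C3 A2 G2.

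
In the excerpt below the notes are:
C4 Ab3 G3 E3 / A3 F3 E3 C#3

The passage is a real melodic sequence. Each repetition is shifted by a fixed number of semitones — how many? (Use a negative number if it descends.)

The 4-note cells begin on C4, A3 — each down a 3rd from the last.
C4 to A3 spans -3 semitones.

-3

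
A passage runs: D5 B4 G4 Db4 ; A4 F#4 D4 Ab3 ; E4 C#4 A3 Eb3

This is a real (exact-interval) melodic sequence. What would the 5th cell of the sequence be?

F#3 D#3 B2 F2

With a 4-note motive the entries are D5, A4, E4, each down a 4th from the previous.
Extending down a 4th: B3 → F#3.
From F#3 the exact shape gives F#3 D#3 B2 F2.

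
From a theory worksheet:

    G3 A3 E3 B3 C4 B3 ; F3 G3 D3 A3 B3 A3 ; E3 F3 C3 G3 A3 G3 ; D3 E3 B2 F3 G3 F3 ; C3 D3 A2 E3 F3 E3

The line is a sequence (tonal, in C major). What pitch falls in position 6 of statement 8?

With 6-note cells, note 6 of each statement runs B3, A3, G3, F3, E3.
Carrying that down a 2nd forward: D3 → C3 → B2.

B2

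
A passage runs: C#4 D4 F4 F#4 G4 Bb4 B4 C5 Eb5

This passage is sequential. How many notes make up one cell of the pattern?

9 notes total. Splitting into 3 groups of 3:
C#4 D4 F4 | F#4 G4 Bb4 | B4 C5 Eb5
That's a consistent up a 4th shift per cell, and no other grouping gives one.

3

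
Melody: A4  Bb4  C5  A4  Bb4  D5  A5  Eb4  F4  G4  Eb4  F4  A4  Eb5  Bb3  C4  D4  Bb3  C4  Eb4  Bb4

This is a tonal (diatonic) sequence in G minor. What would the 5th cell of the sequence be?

With a 7-note motive the entries are A4, Eb4, Bb3, each down a 4th from the previous.
Extending down a 4th: F3 → C3.
Statement 5 starts on C3 and keeps the same diatonic contour: C3 D3 Eb3 C3 D3 F3 C4.

C3 D3 Eb3 C3 D3 F3 C4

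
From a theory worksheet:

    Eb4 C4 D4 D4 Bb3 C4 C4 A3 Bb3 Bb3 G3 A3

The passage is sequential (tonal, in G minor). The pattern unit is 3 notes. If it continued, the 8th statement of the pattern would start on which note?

With a 3-note motive the entries are Eb4, D4, C4, Bb3, each down a 2nd from the previous.
Extending the heads down a 2nd: A3 → G3 → F3 → Eb3.

Eb3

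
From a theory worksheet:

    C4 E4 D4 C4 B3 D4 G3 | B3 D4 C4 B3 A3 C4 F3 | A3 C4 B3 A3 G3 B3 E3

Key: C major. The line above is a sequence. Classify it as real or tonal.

Every note is diatonic to C major.
Cell 1 has +4 semitones from note 1 to 2, but cell 2 has +3 — the interval quality changes while the contour stays the same, which is the hallmark of a tonal sequence.

tonal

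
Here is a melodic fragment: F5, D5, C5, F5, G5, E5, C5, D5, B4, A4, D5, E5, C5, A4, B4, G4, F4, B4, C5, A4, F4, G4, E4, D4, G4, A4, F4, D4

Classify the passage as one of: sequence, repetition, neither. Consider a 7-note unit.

sequence

Each 7-note cell is the previous one transposed down a 3rd.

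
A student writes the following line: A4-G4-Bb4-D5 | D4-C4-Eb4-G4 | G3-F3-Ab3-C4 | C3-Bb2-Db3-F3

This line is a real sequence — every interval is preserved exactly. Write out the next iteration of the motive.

F2 Eb2 Gb2 Bb2

Taking 4-note groups, the heads are A4, D4, G3, C3: the pattern moves down a 5th.
From F2 the exact shape gives F2 Eb2 Gb2 Bb2.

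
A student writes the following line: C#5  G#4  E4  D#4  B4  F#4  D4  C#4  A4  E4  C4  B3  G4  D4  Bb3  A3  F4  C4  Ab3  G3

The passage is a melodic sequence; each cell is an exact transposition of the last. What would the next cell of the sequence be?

Eb4 Bb3 Gb3 F3

Unit = 4 notes; the statements start on C#5, B4, A4, G4, F4, moving down a 2nd each time.
Statement 6 starts on Eb4 and keeps the same exact contour: Eb4 Bb3 Gb3 F3.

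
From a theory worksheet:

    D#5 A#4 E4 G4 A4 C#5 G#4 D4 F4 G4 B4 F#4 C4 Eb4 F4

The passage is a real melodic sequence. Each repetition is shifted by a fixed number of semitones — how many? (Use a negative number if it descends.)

-2

With a 5-note motive the entries are D#5, C#5, B4, each down a 2nd from the previous.
Counting half-steps from D#5 to C#5: -2.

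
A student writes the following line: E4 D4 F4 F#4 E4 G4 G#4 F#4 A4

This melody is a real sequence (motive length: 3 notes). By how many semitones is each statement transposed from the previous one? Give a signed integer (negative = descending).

2

With a 3-note motive the entries are E4, F#4, G#4, each up a 2nd from the previous.
E4→F#4 is 66 − 64 = 2 semitones.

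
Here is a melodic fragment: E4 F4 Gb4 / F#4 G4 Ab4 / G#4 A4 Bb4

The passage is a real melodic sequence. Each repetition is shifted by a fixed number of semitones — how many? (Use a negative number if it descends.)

Taking 3-note groups, the heads are E4, F#4, G#4: the pattern moves up a 2nd.
Counting half-steps from E4 to F#4: 2.

2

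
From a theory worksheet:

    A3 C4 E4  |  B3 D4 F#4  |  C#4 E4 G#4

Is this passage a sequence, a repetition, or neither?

Each 3-note cell is the previous one transposed up a 2nd.

sequence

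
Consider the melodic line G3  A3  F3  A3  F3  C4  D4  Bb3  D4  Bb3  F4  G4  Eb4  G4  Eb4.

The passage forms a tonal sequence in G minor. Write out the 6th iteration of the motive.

A5 Bb5 G5 Bb5 G5

The 5-note cells begin on G3, C4, F4 — each up a 4th from the last.
Carrying on: Bb4 → Eb5 → A5.
Statement 6 starts on A5 and keeps the same diatonic contour: A5 Bb5 G5 Bb5 G5.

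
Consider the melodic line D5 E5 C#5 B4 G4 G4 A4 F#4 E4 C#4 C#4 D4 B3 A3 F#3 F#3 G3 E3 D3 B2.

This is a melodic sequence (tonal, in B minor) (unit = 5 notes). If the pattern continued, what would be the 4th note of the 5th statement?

With 5-note cells, note 4 of each statement runs B4, E4, A3, D3.
From D3, down a 5th gives G2.

G2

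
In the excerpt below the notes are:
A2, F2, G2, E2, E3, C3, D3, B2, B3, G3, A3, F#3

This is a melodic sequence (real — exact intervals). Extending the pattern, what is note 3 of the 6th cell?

With 4-note cells, note 3 of each statement runs G2, D3, A3.
Each moves up a 5th. Continuing: E4 → B4 → F#5.

F#5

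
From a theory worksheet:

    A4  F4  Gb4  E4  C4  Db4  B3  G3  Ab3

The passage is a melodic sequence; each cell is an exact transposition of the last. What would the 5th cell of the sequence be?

C#3 A2 Bb2

Taking 3-note groups, the heads are A4, E4, B3: the pattern moves down a 4th.
Continuing the starts: F#3 → C#3.
So cell 5 is C#3 A2 Bb2.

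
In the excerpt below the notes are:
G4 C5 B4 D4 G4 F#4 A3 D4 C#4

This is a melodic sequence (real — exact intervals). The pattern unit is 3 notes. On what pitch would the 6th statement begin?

Taking 3-note groups, the heads are G4, D4, A3: the pattern moves down a 4th.
Extending the heads down a 4th: E3 → B2 → F#2.

F#2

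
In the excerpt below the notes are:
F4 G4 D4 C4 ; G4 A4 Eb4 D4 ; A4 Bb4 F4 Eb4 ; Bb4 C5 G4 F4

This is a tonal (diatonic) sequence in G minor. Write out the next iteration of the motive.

C5 D5 A4 G4

The 4-note cells begin on F4, G4, A4, Bb4 — each up a 2nd from the last.
Statement 5 starts on C5 and keeps the same diatonic contour: C5 D5 A4 G4.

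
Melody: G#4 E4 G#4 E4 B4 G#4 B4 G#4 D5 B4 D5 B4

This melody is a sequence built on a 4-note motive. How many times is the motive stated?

3

12 notes in groups of 4 gives 12/4 = 3 statements.
Starts: G#4, B4, D5 — each up a 3rd.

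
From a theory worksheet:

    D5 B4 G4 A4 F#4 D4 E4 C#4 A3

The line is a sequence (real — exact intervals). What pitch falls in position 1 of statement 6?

C#3

The unit is 3 notes. Position-1 pitches of the 3 shown cells: D5, A4, E4.
Extending down a 4th: B3 → F#3 → C#3.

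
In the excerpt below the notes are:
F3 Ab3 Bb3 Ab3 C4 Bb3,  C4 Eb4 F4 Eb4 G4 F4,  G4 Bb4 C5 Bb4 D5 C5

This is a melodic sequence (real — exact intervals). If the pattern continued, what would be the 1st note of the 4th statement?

D5

Grouping in 6s, the 1st note of each cell is F3, C4, G4.
One more up a 5th gives D5.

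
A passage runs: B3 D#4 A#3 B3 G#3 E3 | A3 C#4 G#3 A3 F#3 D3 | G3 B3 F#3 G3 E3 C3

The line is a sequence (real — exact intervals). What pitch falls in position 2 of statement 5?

G3

The unit is 6 notes. Position-2 pitches of the 3 shown cells: D#4, C#4, B3.
Each moves down a 2nd. Continuing: A3 → G3.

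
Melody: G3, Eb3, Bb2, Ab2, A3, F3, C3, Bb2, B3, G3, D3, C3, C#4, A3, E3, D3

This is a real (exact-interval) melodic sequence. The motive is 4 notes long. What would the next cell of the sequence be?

D#4 B3 F#3 E3

With a 4-note motive the entries are G3, A3, B3, C#4, each up a 2nd from the previous.
From D#4 the exact shape gives D#4 B3 F#3 E3.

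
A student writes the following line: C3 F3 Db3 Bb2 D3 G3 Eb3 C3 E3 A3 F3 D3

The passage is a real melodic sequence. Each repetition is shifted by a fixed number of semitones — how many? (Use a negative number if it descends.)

With a 4-note motive the entries are C3, D3, E3, each up a 2nd from the previous.
Counting half-steps from C3 to D3: 2.

2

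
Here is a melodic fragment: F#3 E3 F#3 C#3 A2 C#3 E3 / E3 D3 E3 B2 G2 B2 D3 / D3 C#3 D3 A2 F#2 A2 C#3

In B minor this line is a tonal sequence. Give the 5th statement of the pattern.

With a 7-note motive the entries are F#3, E3, D3, each down a 2nd from the previous.
Continuing the starts: C#3 → B2.
Statement 5 starts on B2 and keeps the same diatonic contour: B2 A2 B2 F#2 D2 F#2 A2.

B2 A2 B2 F#2 D2 F#2 A2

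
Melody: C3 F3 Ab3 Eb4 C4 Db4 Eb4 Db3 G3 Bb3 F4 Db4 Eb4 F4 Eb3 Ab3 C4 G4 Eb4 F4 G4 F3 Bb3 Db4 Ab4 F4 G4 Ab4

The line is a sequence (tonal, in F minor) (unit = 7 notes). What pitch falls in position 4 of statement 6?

Grouping in 7s, the 4th note of each cell is Eb4, F4, G4, Ab4.
Each moves up a 2nd. Continuing: Bb4 → C5.

C5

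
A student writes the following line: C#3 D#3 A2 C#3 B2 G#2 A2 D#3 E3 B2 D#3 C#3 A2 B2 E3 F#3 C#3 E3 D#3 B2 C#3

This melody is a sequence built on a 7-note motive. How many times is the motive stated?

21 notes in groups of 7 gives 21/7 = 3 statements.
Starts: C#3, D#3, E3 — each up a 2nd.

3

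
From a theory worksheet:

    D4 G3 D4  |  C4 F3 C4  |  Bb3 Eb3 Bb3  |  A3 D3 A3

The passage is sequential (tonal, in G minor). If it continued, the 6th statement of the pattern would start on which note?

F3

Taking 3-note groups, the heads are D4, C4, Bb3, A3: the pattern moves down a 2nd.
Continuing: G3 → F3. Statement 6 starts on F3.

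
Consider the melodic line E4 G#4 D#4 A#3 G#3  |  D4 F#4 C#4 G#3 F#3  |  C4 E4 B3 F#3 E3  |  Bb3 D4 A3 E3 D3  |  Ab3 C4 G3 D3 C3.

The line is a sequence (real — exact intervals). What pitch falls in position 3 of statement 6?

Grouping in 5s, the 3rd note of each cell is D#4, C#4, B3, A3, G3.
One more down a 2nd gives F3.

F3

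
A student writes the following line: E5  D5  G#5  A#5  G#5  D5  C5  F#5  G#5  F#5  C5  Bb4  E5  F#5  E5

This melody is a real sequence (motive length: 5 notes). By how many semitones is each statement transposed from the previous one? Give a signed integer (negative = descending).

The 5-note cells begin on E5, D5, C5 — each down a 2nd from the last.
E5 to D5 spans -2 semitones.

-2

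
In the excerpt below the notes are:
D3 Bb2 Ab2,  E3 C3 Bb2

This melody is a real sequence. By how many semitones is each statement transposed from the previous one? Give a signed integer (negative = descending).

Taking 3-note groups, the heads are D3, E3: the pattern moves up a 2nd.
D3→E3 is 52 − 50 = 2 semitones.

2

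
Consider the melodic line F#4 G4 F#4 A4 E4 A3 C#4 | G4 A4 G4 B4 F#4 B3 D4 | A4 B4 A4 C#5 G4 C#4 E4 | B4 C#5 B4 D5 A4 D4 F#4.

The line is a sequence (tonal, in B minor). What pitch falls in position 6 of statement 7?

G4

With 7-note cells, note 6 of each statement runs A3, B3, C#4, D4.
Each moves up a 2nd. Continuing: E4 → F#4 → G4.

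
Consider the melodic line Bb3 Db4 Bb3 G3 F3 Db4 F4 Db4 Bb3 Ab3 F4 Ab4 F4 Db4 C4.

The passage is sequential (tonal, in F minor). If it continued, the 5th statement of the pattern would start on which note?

Taking 5-note groups, the heads are Bb3, Db4, F4: the pattern moves up a 3rd.
Extending the heads up a 3rd: Ab4 → C5.

C5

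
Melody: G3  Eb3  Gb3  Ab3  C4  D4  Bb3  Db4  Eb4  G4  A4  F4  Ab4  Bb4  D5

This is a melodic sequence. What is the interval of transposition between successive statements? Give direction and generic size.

Unit = 5 notes; the statements start on G3, D4, A4, moving up a 5th each time.
G3 to D4 is up a 5th.

up a 5th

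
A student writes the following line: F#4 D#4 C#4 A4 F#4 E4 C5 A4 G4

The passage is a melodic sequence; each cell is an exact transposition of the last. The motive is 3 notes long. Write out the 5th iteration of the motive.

With a 3-note motive the entries are F#4, A4, C5, each up a 3rd from the previous.
Extending up a 3rd: Eb5 → Gb5.
So cell 5 is Gb5 Eb5 Db5.

Gb5 Eb5 Db5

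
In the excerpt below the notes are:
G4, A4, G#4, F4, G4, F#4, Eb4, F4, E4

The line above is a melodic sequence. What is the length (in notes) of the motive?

3

Try groups of 3 (3 cells in 9 notes):
G4 A4 G#4 | F4 G4 F#4 | Eb4 F4 E4
Every group is a transposition down a 2nd of the one before; no shorter unit works.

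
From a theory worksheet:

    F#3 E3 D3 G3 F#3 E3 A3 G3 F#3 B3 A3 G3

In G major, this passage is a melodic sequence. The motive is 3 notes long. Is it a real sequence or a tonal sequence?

Every note is diatonic to G major.
Cell 1 has -2 semitones from note 1 to 2, but cell 2 has -1 — the interval quality changes while the contour stays the same, which is the hallmark of a tonal sequence.

tonal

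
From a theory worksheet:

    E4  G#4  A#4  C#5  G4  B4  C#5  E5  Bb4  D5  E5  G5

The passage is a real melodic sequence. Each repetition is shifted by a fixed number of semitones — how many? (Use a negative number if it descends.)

Unit = 4 notes; the statements start on E4, G4, Bb4, moving up a 3rd each time.
Counting half-steps from E4 to G4: 3.

3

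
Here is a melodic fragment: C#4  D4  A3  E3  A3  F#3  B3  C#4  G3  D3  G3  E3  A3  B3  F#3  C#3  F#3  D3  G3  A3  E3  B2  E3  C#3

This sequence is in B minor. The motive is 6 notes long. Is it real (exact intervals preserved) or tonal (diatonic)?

Every note is diatonic to B minor.
Cell 1 has +1 semitones from note 1 to 2, but cell 2 has +2 — the interval quality changes while the contour stays the same, which is the hallmark of a tonal sequence.

tonal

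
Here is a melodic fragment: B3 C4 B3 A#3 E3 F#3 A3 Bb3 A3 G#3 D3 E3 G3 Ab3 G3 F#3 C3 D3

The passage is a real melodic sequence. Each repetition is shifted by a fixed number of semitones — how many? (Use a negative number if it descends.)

Unit = 6 notes; the statements start on B3, A3, G3, moving down a 2nd each time.
Counting half-steps from B3 to A3: -2.

-2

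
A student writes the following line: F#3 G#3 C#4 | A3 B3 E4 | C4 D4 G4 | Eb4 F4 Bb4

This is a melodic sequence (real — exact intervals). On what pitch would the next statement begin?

Gb4

The 3-note cells begin on F#3, A3, C4, Eb4 — each up a 3rd from the last.
The next head, up a 3rd from Eb4, is Gb4.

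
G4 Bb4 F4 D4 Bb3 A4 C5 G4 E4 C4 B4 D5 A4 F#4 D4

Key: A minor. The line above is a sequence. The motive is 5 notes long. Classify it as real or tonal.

Each cell has the same semitone pattern (3, -5, -3, -4) — intervals are preserved exactly.
And Bb4 lies outside A minor, so the sequence is real rather than tonal.

real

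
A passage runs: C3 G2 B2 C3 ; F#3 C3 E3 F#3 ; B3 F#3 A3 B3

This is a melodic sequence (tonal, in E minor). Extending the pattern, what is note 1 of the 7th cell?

With 4-note cells, note 1 of each statement runs C3, F#3, B3.
Extending up a 4th: E4 → A4 → D5 → G5.

G5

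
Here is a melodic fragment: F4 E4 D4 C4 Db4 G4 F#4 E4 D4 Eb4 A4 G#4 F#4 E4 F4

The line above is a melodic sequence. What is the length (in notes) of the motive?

15 notes total. Splitting into 3 groups of 5:
F4 E4 D4 C4 Db4 | G4 F#4 E4 D4 Eb4 | A4 G#4 F#4 E4 F4
That's a consistent up a 2nd shift per cell, and no other grouping gives one.

5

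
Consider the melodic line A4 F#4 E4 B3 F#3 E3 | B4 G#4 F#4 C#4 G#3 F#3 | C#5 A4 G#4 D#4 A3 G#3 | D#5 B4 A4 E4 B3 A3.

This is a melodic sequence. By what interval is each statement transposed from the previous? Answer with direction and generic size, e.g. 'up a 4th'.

Unit = 6 notes; the statements start on A4, B4, C#5, D#5, moving up a 2nd each time.
From A4 to B4: up a 2nd.

up a 2nd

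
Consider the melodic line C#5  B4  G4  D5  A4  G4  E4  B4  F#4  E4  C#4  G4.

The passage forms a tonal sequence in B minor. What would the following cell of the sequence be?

The 4-note cells begin on C#5, A4, F#4 — each down a 3rd from the last.
So cell 4 is D4 C#4 A3 E4.

D4 C#4 A3 E4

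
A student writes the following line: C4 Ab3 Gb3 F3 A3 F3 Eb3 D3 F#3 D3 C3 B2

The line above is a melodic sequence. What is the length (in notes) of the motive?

12 notes total. Splitting into 3 groups of 4:
C4 Ab3 Gb3 F3 | A3 F3 Eb3 D3 | F#3 D3 C3 B2
Each cell is the previous one down a 3rd — so the unit is 4 notes.

4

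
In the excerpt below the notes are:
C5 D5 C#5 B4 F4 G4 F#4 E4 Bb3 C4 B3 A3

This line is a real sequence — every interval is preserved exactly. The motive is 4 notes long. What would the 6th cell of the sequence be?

Db2 Eb2 D2 C2

Unit = 4 notes; the statements start on C5, F4, Bb3, moving down a 5th each time.
Extending down a 5th: Eb3 → Ab2 → Db2.
So cell 6 is Db2 Eb2 D2 C2.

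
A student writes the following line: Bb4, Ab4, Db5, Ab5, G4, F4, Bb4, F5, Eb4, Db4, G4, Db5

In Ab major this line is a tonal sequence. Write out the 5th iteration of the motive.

With a 4-note motive the entries are Bb4, G4, Eb4, each down a 3rd from the previous.
Extending down a 3rd: C4 → Ab3.
So cell 5 is Ab3 G3 C4 G4.

Ab3 G3 C4 G4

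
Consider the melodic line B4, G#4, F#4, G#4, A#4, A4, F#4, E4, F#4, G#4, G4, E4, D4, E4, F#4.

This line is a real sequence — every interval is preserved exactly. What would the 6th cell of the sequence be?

Db4 Bb3 Ab3 Bb3 C4

With a 5-note motive the entries are B4, A4, G4, each down a 2nd from the previous.
Extending down a 2nd: F4 → Eb4 → Db4.
So cell 6 is Db4 Bb3 Ab3 Bb3 C4.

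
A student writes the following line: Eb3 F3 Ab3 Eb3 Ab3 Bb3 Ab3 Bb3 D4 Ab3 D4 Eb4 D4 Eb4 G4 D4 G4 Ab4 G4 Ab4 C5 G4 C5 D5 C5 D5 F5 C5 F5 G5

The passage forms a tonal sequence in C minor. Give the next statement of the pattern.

F5 G5 Bb5 F5 Bb5 C6

Unit = 6 notes; the statements start on Eb3, Ab3, D4, G4, C5, moving up a 4th each time.
Statement 6 starts on F5 and keeps the same diatonic contour: F5 G5 Bb5 F5 Bb5 C6.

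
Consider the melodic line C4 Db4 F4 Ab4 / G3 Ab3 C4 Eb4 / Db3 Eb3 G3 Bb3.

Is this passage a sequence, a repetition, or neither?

Each 4-note cell is the previous one transposed down a 4th.

sequence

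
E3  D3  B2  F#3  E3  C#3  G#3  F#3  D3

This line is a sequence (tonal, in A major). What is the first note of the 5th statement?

Unit = 3 notes; the statements start on E3, F#3, G#3, moving up a 2nd each time.
Extending the heads up a 2nd: A3 → B3.

B3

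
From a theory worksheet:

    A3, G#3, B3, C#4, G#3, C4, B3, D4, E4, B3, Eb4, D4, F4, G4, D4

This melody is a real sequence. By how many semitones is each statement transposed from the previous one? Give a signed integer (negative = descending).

With a 5-note motive the entries are A3, C4, Eb4, each up a 3rd from the previous.
A3→C4 is 60 − 57 = 3 semitones.

3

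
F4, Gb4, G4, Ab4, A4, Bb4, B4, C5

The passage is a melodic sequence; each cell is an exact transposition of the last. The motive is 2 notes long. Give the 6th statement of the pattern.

Taking 2-note groups, the heads are F4, G4, A4, B4: the pattern moves up a 2nd.
Extending up a 2nd: C#5 → D#5.
From D#5 the exact shape gives D#5 E5.

D#5 E5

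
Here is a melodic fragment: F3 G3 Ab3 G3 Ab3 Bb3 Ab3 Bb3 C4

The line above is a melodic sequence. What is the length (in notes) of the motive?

There are 9 notes; a 3-note unit gives 3 cells:
F3 G3 Ab3 | G3 Ab3 Bb3 | Ab3 Bb3 C4
Each cell is the previous one up a 2nd — so the unit is 3 notes.

3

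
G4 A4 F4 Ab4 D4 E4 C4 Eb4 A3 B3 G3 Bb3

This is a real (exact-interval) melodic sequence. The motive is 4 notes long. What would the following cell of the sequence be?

With a 4-note motive the entries are G4, D4, A3, each down a 4th from the previous.
Statement 4 starts on E3 and keeps the same exact contour: E3 F#3 D3 F3.

E3 F#3 D3 F3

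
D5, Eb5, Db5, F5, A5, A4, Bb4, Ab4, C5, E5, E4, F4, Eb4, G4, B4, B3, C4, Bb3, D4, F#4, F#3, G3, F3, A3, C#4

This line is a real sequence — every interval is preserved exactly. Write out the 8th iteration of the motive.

Taking 5-note groups, the heads are D5, A4, E4, B3, F#3: the pattern moves down a 4th.
Extending down a 4th: C#3 → G#2 → D#2.
Statement 8 starts on D#2 and keeps the same exact contour: D#2 E2 D2 F#2 A#2.

D#2 E2 D2 F#2 A#2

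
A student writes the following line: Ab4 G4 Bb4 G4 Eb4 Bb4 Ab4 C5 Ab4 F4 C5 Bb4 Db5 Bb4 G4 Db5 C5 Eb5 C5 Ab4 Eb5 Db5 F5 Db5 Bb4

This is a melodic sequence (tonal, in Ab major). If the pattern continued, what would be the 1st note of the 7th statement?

With 5-note cells, note 1 of each statement runs Ab4, Bb4, C5, Db5, Eb5.
Extending up a 2nd: F5 → G5.

G5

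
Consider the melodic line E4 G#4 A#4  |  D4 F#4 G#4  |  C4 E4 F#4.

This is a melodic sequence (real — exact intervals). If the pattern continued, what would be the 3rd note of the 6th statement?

C4

The unit is 3 notes. Position-3 pitches of the 3 shown cells: A#4, G#4, F#4.
Carrying that down a 2nd forward: E4 → D4 → C4.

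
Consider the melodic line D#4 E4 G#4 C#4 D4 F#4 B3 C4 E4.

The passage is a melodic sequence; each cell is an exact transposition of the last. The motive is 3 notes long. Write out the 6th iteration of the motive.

With a 3-note motive the entries are D#4, C#4, B3, each down a 2nd from the previous.
Carrying on: A3 → G3 → F3.
Statement 6 starts on F3 and keeps the same exact contour: F3 Gb3 Bb3.

F3 Gb3 Bb3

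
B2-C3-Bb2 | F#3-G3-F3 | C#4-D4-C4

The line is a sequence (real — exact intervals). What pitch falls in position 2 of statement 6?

B5

With 3-note cells, note 2 of each statement runs C3, G3, D4.
Extending up a 5th: A4 → E5 → B5.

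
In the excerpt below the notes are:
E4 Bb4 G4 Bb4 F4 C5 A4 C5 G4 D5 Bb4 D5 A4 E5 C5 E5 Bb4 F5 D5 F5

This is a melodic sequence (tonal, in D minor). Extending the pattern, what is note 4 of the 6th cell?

Grouping in 4s, the 4th note of each cell is Bb4, C5, D5, E5, F5.
Each moves up a 2nd; the next is G5.

G5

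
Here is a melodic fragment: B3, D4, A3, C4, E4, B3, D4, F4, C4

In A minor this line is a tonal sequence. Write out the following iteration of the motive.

Unit = 3 notes; the statements start on B3, C4, D4, moving up a 2nd each time.
So cell 4 is E4 G4 D4.

E4 G4 D4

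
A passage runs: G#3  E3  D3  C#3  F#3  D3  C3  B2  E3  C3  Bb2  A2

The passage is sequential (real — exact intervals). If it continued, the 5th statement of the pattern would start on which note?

C3

Taking 4-note groups, the heads are G#3, F#3, E3: the pattern moves down a 2nd.
Continuing: D3 → C3. Statement 5 starts on C3.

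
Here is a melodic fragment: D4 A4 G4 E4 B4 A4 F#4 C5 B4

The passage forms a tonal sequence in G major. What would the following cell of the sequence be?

The 3-note cells begin on D4, E4, F#4 — each up a 2nd from the last.
So cell 4 is G4 D5 C5.

G4 D5 C5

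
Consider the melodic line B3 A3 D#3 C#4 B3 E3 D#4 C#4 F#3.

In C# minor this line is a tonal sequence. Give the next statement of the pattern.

E4 D#4 G#3

The 3-note cells begin on B3, C#4, D#4 — each up a 2nd from the last.
So cell 4 is E4 D#4 G#3.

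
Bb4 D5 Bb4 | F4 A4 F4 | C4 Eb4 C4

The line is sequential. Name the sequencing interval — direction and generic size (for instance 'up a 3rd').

down a 4th

With a 3-note motive the entries are Bb4, F4, C4, each down a 4th from the previous.
Bb4 to F4 is down a 4th.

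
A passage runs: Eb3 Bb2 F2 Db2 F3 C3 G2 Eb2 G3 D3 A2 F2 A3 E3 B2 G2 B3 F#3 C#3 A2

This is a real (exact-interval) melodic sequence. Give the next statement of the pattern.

C#4 G#3 D#3 B2

Unit = 4 notes; the statements start on Eb3, F3, G3, A3, B3, moving up a 2nd each time.
Statement 6 starts on C#4 and keeps the same exact contour: C#4 G#3 D#3 B2.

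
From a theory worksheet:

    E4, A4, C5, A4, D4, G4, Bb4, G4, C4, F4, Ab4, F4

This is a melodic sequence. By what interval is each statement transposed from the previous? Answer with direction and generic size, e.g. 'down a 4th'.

Taking 4-note groups, the heads are E4, D4, C4: the pattern moves down a 2nd.
E4 to D4 is down a 2nd.

down a 2nd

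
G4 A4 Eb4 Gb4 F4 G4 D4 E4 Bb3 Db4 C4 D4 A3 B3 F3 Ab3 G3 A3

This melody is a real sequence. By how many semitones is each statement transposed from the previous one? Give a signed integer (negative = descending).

Taking 6-note groups, the heads are G4, D4, A3: the pattern moves down a 4th.
G4 to D4 spans -5 semitones.

-5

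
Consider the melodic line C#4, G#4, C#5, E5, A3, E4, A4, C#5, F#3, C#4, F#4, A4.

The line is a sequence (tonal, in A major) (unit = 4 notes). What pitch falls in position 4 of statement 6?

B3

With 4-note cells, note 4 of each statement runs E5, C#5, A4.
Each moves down a 3rd. Continuing: F#4 → D4 → B3.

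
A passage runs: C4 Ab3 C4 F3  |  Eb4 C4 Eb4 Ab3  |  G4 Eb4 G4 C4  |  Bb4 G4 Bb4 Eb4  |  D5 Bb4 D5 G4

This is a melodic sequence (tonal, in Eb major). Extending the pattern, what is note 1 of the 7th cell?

Ab5

With 4-note cells, note 1 of each statement runs C4, Eb4, G4, Bb4, D5.
Carrying that up a 3rd forward: F5 → Ab5.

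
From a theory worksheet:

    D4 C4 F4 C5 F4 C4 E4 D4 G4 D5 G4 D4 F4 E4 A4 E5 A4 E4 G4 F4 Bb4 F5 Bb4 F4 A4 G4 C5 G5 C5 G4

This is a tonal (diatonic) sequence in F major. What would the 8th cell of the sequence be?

D5 C5 F5 C6 F5 C5

Unit = 6 notes; the statements start on D4, E4, F4, G4, A4, moving up a 2nd each time.
Extending up a 2nd: Bb4 → C5 → D5.
From D5 the diatonic shape gives D5 C5 F5 C6 F5 C5.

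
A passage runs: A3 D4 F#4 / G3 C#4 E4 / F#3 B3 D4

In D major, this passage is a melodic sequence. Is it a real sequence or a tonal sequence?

tonal

Every note is diatonic to D major.
Cell 1 has +5 semitones from note 1 to 2, but cell 2 has +6 — the interval quality changes while the contour stays the same, which is the hallmark of a tonal sequence.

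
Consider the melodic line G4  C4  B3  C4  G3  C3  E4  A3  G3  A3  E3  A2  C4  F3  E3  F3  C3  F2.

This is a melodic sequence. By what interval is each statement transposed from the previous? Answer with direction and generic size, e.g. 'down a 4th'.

Unit = 6 notes; the statements start on G4, E4, C4, moving down a 3rd each time.
From G4 to E4: down a 3rd.

down a 3rd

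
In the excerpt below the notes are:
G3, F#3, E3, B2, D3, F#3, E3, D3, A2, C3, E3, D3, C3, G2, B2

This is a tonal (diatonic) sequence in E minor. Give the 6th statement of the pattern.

B2 A2 G2 D2 F#2

Taking 5-note groups, the heads are G3, F#3, E3: the pattern moves down a 2nd.
Carrying on: D3 → C3 → B2.
Statement 6 starts on B2 and keeps the same diatonic contour: B2 A2 G2 D2 F#2.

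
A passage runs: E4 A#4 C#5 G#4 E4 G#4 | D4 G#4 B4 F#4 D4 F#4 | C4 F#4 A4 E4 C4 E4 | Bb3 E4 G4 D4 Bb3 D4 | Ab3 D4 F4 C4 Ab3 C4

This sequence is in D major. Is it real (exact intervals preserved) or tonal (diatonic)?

Each cell has the same semitone pattern (6, 3, -5, -4, 4) — intervals are preserved exactly.
And A#4 lies outside D major, so the sequence is real rather than tonal.

real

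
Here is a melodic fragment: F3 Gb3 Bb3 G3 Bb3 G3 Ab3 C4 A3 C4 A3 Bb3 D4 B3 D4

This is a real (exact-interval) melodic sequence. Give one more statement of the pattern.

The 5-note cells begin on F3, G3, A3 — each up a 2nd from the last.
So cell 4 is B3 C4 E4 C#4 E4.

B3 C4 E4 C#4 E4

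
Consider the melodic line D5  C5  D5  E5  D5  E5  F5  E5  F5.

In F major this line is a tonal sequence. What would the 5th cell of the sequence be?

A5 G5 A5

Unit = 3 notes; the statements start on D5, E5, F5, moving up a 2nd each time.
Extending up a 2nd: G5 → A5.
So cell 5 is A5 G5 A5.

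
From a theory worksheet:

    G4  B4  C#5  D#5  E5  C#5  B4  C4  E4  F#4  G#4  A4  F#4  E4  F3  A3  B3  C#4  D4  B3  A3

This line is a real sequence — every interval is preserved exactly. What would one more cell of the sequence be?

Bb2 D3 E3 F#3 G3 E3 D3

With a 7-note motive the entries are G4, C4, F3, each down a 5th from the previous.
From Bb2 the exact shape gives Bb2 D3 E3 F#3 G3 E3 D3.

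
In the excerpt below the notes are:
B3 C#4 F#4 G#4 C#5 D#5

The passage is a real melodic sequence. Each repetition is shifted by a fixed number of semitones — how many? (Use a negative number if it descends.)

7

Unit = 2 notes; the statements start on B3, F#4, C#5, moving up a 5th each time.
B3→F#4 is 66 − 59 = 7 semitones.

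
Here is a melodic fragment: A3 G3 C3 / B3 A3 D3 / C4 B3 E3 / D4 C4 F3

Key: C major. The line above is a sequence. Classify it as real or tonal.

Every note is diatonic to C major.
Cell 1 has -2 semitones from note 1 to 2, but cell 3 has -1 — the interval quality changes while the contour stays the same, which is the hallmark of a tonal sequence.

tonal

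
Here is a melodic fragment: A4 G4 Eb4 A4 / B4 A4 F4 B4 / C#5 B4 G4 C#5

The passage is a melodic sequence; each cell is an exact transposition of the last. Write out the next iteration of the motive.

D#5 C#5 A4 D#5

With a 4-note motive the entries are A4, B4, C#5, each up a 2nd from the previous.
Statement 4 starts on D#5 and keeps the same exact contour: D#5 C#5 A4 D#5.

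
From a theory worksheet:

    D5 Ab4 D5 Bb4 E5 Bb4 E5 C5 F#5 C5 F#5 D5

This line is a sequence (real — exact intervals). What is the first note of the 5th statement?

Taking 4-note groups, the heads are D5, E5, F#5: the pattern moves up a 2nd.
Continuing: G#5 → A#5. Statement 5 starts on A#5.

A#5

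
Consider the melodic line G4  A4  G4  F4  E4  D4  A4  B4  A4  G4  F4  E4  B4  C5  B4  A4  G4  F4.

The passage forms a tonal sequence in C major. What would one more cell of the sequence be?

C5 D5 C5 B4 A4 G4

Taking 6-note groups, the heads are G4, A4, B4: the pattern moves up a 2nd.
So cell 4 is C5 D5 C5 B4 A4 G4.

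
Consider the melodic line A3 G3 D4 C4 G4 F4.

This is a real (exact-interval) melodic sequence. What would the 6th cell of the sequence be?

Bb5 Ab5

Unit = 2 notes; the statements start on A3, D4, G4, moving up a 4th each time.
Carrying on: C5 → F5 → Bb5.
Statement 6 starts on Bb5 and keeps the same exact contour: Bb5 Ab5.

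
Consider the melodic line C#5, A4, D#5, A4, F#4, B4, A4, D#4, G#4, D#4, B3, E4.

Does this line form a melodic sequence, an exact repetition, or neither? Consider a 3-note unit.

neither

Note 1 of cell 3 is A4; if this were a sequence it would be F#4. No unit length gives a consistent transposition pattern.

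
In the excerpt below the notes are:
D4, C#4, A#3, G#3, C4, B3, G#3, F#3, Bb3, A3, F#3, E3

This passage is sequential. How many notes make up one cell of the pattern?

4

Try groups of 4 (3 cells in 12 notes):
D4 C#4 A#3 G#3 | C4 B3 G#3 F#3 | Bb3 A3 F#3 E3
That's a consistent down a 2nd shift per cell, and no other grouping gives one.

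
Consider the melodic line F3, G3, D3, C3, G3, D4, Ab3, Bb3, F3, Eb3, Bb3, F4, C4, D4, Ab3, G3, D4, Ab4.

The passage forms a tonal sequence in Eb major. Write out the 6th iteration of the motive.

Bb4 C5 G4 F4 C5 G5

With a 6-note motive the entries are F3, Ab3, C4, each up a 3rd from the previous.
Continuing the starts: Eb4 → G4 → Bb4.
From Bb4 the diatonic shape gives Bb4 C5 G4 F4 C5 G5.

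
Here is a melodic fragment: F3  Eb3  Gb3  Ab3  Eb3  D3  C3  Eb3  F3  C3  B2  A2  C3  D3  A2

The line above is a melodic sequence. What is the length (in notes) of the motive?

5

There are 15 notes; a 5-note unit gives 3 cells:
F3 Eb3 Gb3 Ab3 Eb3 | D3 C3 Eb3 F3 C3 | B2 A2 C3 D3 A2
Every group is a transposition down a 3rd of the one before; no shorter unit works.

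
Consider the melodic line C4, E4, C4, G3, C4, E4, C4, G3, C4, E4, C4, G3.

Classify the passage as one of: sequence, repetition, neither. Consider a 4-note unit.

repetition

Each 4-note cell is identical (C4 E4 C4 G3), restated at the same pitch.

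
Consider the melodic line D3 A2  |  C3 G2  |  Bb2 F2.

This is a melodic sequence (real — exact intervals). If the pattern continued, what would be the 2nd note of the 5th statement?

Grouping in 2s, the 2nd note of each cell is A2, G2, F2.
Carrying that down a 2nd forward: Eb2 → Db2.

Db2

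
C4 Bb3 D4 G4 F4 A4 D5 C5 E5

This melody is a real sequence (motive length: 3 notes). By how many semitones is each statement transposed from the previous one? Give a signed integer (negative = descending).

7

With a 3-note motive the entries are C4, G4, D5, each up a 5th from the previous.
C4 to G4 spans +7 semitones.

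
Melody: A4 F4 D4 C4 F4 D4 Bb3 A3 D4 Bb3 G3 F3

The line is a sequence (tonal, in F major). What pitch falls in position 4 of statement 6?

Grouping in 4s, the 4th note of each cell is C4, A3, F3.
Carrying that down a 3rd forward: D3 → Bb2 → G2.

G2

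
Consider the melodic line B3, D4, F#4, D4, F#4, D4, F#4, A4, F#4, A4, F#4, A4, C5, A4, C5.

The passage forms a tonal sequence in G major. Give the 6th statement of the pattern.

E5 G5 B5 G5 B5

With a 5-note motive the entries are B3, D4, F#4, each up a 3rd from the previous.
Extending up a 3rd: A4 → C5 → E5.
Statement 6 starts on E5 and keeps the same diatonic contour: E5 G5 B5 G5 B5.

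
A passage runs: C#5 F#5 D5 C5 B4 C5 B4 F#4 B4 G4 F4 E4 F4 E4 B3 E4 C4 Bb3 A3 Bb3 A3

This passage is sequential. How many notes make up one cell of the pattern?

21 notes total. Splitting into 3 groups of 7:
C#5 F#5 D5 C5 B4 C5 B4 | F#4 B4 G4 F4 E4 F4 E4 | B3 E4 C4 Bb3 A3 Bb3 A3
Each cell is the previous one down a 5th — so the unit is 7 notes.

7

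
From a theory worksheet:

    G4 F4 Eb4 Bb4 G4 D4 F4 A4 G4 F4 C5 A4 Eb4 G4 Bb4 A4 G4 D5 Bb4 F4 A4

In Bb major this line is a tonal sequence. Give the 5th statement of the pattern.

Unit = 7 notes; the statements start on G4, A4, Bb4, moving up a 2nd each time.
Carrying on: C5 → D5.
So cell 5 is D5 C5 Bb4 F5 D5 A4 C5.

D5 C5 Bb4 F5 D5 A4 C5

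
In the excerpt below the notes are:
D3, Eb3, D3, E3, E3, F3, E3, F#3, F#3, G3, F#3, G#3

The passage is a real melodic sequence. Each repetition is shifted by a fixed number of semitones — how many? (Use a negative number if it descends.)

Unit = 4 notes; the statements start on D3, E3, F#3, moving up a 2nd each time.
D3→E3 is 52 − 50 = 2 semitones.

2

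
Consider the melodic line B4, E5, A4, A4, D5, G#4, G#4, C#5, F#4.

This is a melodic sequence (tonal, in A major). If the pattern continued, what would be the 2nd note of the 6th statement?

G#4

With 3-note cells, note 2 of each statement runs E5, D5, C#5.
Carrying that down a 2nd forward: B4 → A4 → G#4.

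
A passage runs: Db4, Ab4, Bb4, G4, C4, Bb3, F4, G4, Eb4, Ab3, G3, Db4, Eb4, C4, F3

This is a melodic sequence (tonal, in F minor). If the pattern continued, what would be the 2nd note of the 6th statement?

Eb3

The unit is 5 notes. Position-2 pitches of the 3 shown cells: Ab4, F4, Db4.
Each moves down a 3rd. Continuing: Bb3 → G3 → Eb3.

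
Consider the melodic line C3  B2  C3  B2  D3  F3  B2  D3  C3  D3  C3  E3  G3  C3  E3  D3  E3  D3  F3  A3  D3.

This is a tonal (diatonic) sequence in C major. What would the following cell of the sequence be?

Taking 7-note groups, the heads are C3, D3, E3: the pattern moves up a 2nd.
So cell 4 is F3 E3 F3 E3 G3 B3 E3.

F3 E3 F3 E3 G3 B3 E3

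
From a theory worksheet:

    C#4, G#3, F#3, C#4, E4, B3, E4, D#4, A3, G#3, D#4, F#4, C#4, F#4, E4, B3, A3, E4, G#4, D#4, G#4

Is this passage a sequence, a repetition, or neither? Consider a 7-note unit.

Each 7-note cell is the previous one transposed up a 2nd.

sequence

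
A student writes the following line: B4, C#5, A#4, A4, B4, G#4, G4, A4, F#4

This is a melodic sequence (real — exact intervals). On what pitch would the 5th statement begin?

The 3-note cells begin on B4, A4, G4 — each down a 2nd from the last.
Continuing: F4 → Eb4. Statement 5 starts on Eb4.

Eb4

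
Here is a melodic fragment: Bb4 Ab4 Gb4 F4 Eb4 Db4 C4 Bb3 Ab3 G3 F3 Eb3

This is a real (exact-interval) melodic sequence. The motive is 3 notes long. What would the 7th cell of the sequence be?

E2 D2 C2

Taking 3-note groups, the heads are Bb4, F4, C4, G3: the pattern moves down a 4th.
Carrying on: D3 → A2 → E2.
So cell 7 is E2 D2 C2.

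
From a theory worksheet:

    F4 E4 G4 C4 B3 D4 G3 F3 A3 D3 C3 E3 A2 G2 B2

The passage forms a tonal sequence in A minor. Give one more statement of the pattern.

E2 D2 F2

Taking 3-note groups, the heads are F4, C4, G3, D3, A2: the pattern moves down a 4th.
From E2 the diatonic shape gives E2 D2 F2.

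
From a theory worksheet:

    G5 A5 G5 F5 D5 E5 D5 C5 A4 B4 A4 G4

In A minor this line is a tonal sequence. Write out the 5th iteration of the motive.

B3 C4 B3 A3

The 4-note cells begin on G5, D5, A4 — each down a 4th from the last.
Carrying on: E4 → B3.
From B3 the diatonic shape gives B3 C4 B3 A3.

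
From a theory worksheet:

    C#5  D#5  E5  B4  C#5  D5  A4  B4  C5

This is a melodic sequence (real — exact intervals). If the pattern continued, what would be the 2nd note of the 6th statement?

F4

The unit is 3 notes. Position-2 pitches of the 3 shown cells: D#5, C#5, B4.
Extending down a 2nd: A4 → G4 → F4.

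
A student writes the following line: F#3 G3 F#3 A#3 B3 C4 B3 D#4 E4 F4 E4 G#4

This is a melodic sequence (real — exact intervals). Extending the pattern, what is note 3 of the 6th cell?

G5

Grouping in 4s, the 3rd note of each cell is F#3, B3, E4.
Carrying that up a 4th forward: A4 → D5 → G5.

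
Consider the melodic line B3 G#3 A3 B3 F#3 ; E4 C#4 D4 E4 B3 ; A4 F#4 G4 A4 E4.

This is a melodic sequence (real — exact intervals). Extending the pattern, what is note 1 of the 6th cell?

C6

The unit is 5 notes. Position-1 pitches of the 3 shown cells: B3, E4, A4.
Carrying that up a 4th forward: D5 → G5 → C6.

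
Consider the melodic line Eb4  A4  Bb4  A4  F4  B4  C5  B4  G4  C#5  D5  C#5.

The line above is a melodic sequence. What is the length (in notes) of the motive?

There are 12 notes; a 4-note unit gives 3 cells:
Eb4 A4 Bb4 A4 | F4 B4 C5 B4 | G4 C#5 D5 C#5
Every group is a transposition up a 2nd of the one before; no shorter unit works.

4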